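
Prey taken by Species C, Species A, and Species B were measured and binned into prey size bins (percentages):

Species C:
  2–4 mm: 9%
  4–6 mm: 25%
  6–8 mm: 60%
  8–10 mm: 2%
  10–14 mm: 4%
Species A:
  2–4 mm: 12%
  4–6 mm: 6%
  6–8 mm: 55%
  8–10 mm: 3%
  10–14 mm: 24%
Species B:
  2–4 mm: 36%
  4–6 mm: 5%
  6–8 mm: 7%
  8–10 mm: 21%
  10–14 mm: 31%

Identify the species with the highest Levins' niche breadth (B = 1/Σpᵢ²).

Species B

Convert percentages to proportions (divide by 100).
Σp_Cᵢ² = 0.09² + 0.25² + 0.60² + 0.02² + 0.04² = 0.0081 + 0.0625 + 0.3600 + 0.0004 + 0.0016 = 0.4326
B_C = 1 / 0.4326 = 2.3116
Σp_Aᵢ² = 0.12² + 0.06² + 0.55² + 0.03² + 0.24² = 0.0144 + 0.0036 + 0.3025 + 0.0009 + 0.0576 = 0.3790
B_A = 1 / 0.3790 = 2.6385
Σp_Bᵢ² = 0.36² + 0.05² + 0.07² + 0.21² + 0.31² = 0.1296 + 0.0025 + 0.0049 + 0.0441 + 0.0961 = 0.2772
B_B = 1 / 0.2772 = 3.6075
Highest B → broadest niche (most generalist): Species B (B = 3.61).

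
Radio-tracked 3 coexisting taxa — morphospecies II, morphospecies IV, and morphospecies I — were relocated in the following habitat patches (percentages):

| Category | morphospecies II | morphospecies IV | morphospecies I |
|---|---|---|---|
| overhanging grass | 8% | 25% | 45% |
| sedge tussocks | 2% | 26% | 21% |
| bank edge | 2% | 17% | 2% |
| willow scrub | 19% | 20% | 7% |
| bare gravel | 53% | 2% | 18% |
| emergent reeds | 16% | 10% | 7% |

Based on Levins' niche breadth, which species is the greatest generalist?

Convert percentages to proportions (divide by 100).
Σp_IIᵢ² = 0.08² + 0.02² + 0.02² + 0.19² + 0.53² + 0.16² = 0.0064 + 0.0004 + 0.0004 + 0.0361 + 0.2809 + 0.0256 = 0.3498
B_II = 1 / 0.3498 = 2.8588
Σp_IVᵢ² = 0.25² + 0.26² + 0.17² + 0.20² + 0.02² + 0.10² = 0.0625 + 0.0676 + 0.0289 + 0.0400 + 0.0004 + 0.0100 = 0.2094
B_IV = 1 / 0.2094 = 4.7755
Σp_Iᵢ² = 0.45² + 0.21² + 0.02² + 0.07² + 0.18² + 0.07² = 0.2025 + 0.0441 + 0.0004 + 0.0049 + 0.0324 + 0.0049 = 0.2892
B_I = 1 / 0.2892 = 3.4578
Highest B → broadest niche (most generalist): morphospecies IV (B = 4.78).

morphospecies IV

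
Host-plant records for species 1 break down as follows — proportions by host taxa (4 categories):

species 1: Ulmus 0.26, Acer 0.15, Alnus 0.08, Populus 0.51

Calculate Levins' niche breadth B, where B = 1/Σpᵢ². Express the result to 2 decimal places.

2.80

Σpᵢ² = 0.26² + 0.15² + 0.08² + 0.51² = 0.0676 + 0.0225 + 0.0064 + 0.2601 = 0.3566
B = 1 / 0.3566 = 2.8043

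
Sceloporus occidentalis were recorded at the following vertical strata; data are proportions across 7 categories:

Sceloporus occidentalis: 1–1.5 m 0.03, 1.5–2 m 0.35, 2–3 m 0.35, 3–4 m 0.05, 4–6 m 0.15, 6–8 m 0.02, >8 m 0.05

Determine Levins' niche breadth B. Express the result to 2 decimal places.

3.65

Σpᵢ² = 0.03² + 0.35² + 0.35² + 0.05² + 0.15² + 0.02² + 0.05² = 0.0009 + 0.1225 + 0.1225 + 0.0025 + 0.0225 + 0.0004 + 0.0025 = 0.2738
B = 1 / 0.2738 = 3.6523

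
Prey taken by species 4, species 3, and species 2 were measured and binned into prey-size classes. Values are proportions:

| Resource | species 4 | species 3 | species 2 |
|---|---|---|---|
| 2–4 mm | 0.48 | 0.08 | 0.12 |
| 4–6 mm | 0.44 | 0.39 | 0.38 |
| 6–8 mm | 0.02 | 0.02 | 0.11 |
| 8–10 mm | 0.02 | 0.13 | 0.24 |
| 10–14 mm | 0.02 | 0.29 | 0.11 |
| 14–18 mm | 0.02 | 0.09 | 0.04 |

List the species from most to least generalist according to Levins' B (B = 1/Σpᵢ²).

species 2 > species 3 > species 4

Σp_4ᵢ² = 0.48² + 0.44² + 0.02² + 0.02² + 0.02² + 0.02² = 0.2304 + 0.1936 + 0.0004 + 0.0004 + 0.0004 + 0.0004 = 0.4256
B_4 = 1 / 0.4256 = 2.3496
Σp_3ᵢ² = 0.08² + 0.39² + 0.02² + 0.13² + 0.29² + 0.09² = 0.0064 + 0.1521 + 0.0004 + 0.0169 + 0.0841 + 0.0081 = 0.2680
B_3 = 1 / 0.2680 = 3.7313
Σp_2ᵢ² = 0.12² + 0.38² + 0.11² + 0.24² + 0.11² + 0.04² = 0.0144 + 0.1444 + 0.0121 + 0.0576 + 0.0121 + 0.0016 = 0.2422
B_2 = 1 / 0.2422 = 4.1288
Ranking by B (broadest → narrowest): species 2 (4.13) > species 3 (3.73) > species 4 (2.35)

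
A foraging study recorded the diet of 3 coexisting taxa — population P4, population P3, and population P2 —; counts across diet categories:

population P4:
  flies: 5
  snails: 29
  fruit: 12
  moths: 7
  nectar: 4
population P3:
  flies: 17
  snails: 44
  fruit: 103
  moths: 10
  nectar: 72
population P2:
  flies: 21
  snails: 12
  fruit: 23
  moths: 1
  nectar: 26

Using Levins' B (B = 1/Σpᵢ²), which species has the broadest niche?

Proportions for population P4 (n=57): 5/57=0.0877, 29/57=0.5088, 12/57=0.2105, 7/57=0.1228, 4/57=0.0702
Proportions for population P3 (n=246): 17/246=0.0691, 44/246=0.1789, 103/246=0.4187, 10/246=0.0407, 72/246=0.2927
Proportions for population P2 (n=83): 21/83=0.2530, 12/83=0.1446, 23/83=0.2771, 1/83=0.0120, 26/83=0.3133
Σp_P4ᵢ² = 0.0877² + 0.5088² + 0.2105² + 0.1228² + 0.0702² = 0.007691 + 0.258877 + 0.044310 + 0.015080 + 0.004928 = 0.330886
B_P4 = 1 / 0.330886 = 3.0222
Σp_P3ᵢ² = 0.0691² + 0.1789² + 0.4187² + 0.0407² + 0.2927² = 0.004775 + 0.032005 + 0.175310 + 0.001656 + 0.085673 = 0.299419
B_P3 = 1 / 0.299419 = 3.3398
Σp_P2ᵢ² = 0.2530² + 0.1446² + 0.2771² + 0.0120² + 0.3133² = 0.064009 + 0.020909 + 0.076784 + 0.000144 + 0.098157 = 0.260003
B_P2 = 1 / 0.260003 = 3.8461
Highest B → broadest niche (most generalist): population P2 (B = 3.85).

population P2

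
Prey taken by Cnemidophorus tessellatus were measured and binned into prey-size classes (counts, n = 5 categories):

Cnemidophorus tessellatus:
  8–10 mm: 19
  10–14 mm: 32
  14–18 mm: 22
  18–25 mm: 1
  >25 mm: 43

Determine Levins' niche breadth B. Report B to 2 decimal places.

3.68

Proportions for Cnemidophorus tessellatus (n=117): 19/117=0.1624, 32/117=0.2735, 22/117=0.1880, 1/117=0.0085, 43/117=0.3675
Σpᵢ² = 0.1624² + 0.2735² + 0.1880² + 0.0085² + 0.3675² = 0.026374 + 0.074802 + 0.035344 + 0.000072 + 0.135056 = 0.271648
B = 1 / 0.271648 = 3.6812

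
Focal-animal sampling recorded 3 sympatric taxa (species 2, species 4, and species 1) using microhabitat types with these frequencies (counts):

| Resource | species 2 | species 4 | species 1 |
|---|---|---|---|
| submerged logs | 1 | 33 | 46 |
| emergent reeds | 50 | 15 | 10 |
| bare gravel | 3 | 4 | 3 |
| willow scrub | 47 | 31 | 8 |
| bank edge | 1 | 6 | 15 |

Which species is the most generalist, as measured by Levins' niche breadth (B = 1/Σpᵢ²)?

species 4

Proportions for species 2 (n=102): 1/102=0.0098, 50/102=0.4902, 3/102=0.0294, 47/102=0.4608, 1/102=0.0098
Proportions for species 4 (n=89): 33/89=0.3708, 15/89=0.1685, 4/89=0.0449, 31/89=0.3483, 6/89=0.0674
Proportions for species 1 (n=82): 46/82=0.5610, 10/82=0.1220, 3/82=0.0366, 8/82=0.0976, 15/82=0.1829
Σp_2ᵢ² = 0.0098² + 0.4902² + 0.0294² + 0.4608² + 0.0098² = 0.000096 + 0.240296 + 0.000864 + 0.212337 + 0.000096 = 0.453689
B_2 = 1 / 0.453689 = 2.2042
Σp_4ᵢ² = 0.3708² + 0.1685² + 0.0449² + 0.3483² + 0.0674² = 0.137493 + 0.028392 + 0.002016 + 0.121313 + 0.004543 = 0.293757
B_4 = 1 / 0.293757 = 3.4042
Σp_1ᵢ² = 0.5610² + 0.1220² + 0.0366² + 0.0976² + 0.1829² = 0.314721 + 0.014884 + 0.001340 + 0.009526 + 0.033452 = 0.373923
B_1 = 1 / 0.373923 = 2.6743
Highest B → broadest niche (most generalist): species 4 (B = 3.40).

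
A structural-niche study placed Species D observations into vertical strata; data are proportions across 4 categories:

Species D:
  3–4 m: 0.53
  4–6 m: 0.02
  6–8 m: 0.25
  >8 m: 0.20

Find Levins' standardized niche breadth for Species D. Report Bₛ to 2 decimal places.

0.54

Σpᵢ² = 0.53² + 0.02² + 0.25² + 0.20² = 0.2809 + 0.0004 + 0.0625 + 0.0400 = 0.3838
B = 1 / 0.3838 = 2.6055
Bₛ = (B − 1)/(n − 1) = (2.6055 − 1)/(4 − 1) = 1.6055/3 = 0.5352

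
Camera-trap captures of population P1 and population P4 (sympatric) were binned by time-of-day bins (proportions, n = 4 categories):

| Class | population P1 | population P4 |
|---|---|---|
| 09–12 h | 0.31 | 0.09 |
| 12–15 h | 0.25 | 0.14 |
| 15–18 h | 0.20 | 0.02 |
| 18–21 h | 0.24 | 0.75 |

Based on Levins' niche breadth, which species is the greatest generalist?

Σp_P1ᵢ² = 0.31² + 0.25² + 0.20² + 0.24² = 0.0961 + 0.0625 + 0.0400 + 0.0576 = 0.2562
B_P1 = 1 / 0.2562 = 3.9032
Σp_P4ᵢ² = 0.09² + 0.14² + 0.02² + 0.75² = 0.0081 + 0.0196 + 0.0004 + 0.5625 = 0.5906
B_P4 = 1 / 0.5906 = 1.6932
Highest B → broadest niche (most generalist): population P1 (B = 3.90).

population P1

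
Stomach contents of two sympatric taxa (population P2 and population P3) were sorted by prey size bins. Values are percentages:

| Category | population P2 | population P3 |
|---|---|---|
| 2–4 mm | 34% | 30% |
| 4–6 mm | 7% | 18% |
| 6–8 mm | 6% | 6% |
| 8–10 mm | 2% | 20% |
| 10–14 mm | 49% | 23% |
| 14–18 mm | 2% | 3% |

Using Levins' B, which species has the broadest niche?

Convert percentages to proportions (divide by 100).
Σp_P2ᵢ² = 0.34² + 0.07² + 0.06² + 0.02² + 0.49² + 0.02² = 0.1156 + 0.0049 + 0.0036 + 0.0004 + 0.2401 + 0.0004 = 0.3650
B_P2 = 1 / 0.3650 = 2.7397
Σp_P3ᵢ² = 0.30² + 0.18² + 0.06² + 0.20² + 0.23² + 0.03² = 0.0900 + 0.0324 + 0.0036 + 0.0400 + 0.0529 + 0.0009 = 0.2198
B_P3 = 1 / 0.2198 = 4.5496
Highest B → broadest niche (most generalist): population P3 (B = 4.55).

population P3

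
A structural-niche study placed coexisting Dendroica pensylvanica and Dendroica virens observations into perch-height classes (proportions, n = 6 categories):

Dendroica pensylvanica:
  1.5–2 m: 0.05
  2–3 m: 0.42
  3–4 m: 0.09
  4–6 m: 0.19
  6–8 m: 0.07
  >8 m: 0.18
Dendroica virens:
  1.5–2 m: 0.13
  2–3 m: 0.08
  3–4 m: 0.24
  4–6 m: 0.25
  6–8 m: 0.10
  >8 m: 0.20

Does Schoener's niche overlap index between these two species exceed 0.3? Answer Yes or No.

Σ|p₁ᵢ − p₂ᵢ| = 0.08 + 0.34 + 0.15 + 0.06 + 0.03 + 0.02 = 0.68
D = 1 − ½ × 0.68 = 1 − 0.340 = 0.6600
D = 0.6600 > 0.3 → Yes.

Yes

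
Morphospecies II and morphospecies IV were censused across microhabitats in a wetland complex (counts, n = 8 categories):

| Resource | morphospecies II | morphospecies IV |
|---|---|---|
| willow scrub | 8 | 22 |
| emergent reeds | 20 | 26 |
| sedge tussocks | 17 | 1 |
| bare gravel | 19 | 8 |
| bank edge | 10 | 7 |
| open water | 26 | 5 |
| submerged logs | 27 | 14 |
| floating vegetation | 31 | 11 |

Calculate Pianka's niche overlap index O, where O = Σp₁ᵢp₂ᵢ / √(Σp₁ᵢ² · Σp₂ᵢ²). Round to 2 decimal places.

0.74

Proportions for morphospecies II (n=158): 8/158=0.0506, 20/158=0.1266, 17/158=0.1076, 19/158=0.1203, 10/158=0.0633, 26/158=0.1646, 27/158=0.1709, 31/158=0.1962
Proportions for morphospecies IV (n=94): 22/94=0.2340, 26/94=0.2766, 1/94=0.0106, 8/94=0.0851, 7/94=0.0745, 5/94=0.0532, 14/94=0.1489, 11/94=0.1170
Σ p₁ᵢp₂ᵢ = 0.011840 + 0.035018 + 0.001141 + 0.010238 + 0.004716 + 0.008757 + 0.025447 + 0.022955 = 0.120112
Σp_1ᵢ² = 0.0506² + 0.1266² + 0.1076² + 0.1203² + 0.0633² + 0.1646² + 0.1709² + 0.1962² = 0.002560 + 0.016028 + 0.011578 + 0.014472 + 0.004007 + 0.027093 + 0.029207 + 0.038494 = 0.143439
Σp_2ᵢ² = 0.2340² + 0.2766² + 0.0106² + 0.0851² + 0.0745² + 0.0532² + 0.1489² + 0.1170² = 0.054756 + 0.076508 + 0.000112 + 0.007242 + 0.005550 + 0.002830 + 0.022171 + 0.013689 = 0.182858
O = 0.120112 / √(0.143439 × 0.182858) = 0.120112 / 0.1619536 = 0.7416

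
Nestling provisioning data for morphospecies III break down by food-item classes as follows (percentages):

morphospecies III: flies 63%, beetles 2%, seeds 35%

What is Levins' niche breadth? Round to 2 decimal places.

1.92

Convert percentages to proportions (divide by 100).
Σpᵢ² = 0.63² + 0.02² + 0.35² = 0.3969 + 0.0004 + 0.1225 = 0.5198
B = 1 / 0.5198 = 1.9238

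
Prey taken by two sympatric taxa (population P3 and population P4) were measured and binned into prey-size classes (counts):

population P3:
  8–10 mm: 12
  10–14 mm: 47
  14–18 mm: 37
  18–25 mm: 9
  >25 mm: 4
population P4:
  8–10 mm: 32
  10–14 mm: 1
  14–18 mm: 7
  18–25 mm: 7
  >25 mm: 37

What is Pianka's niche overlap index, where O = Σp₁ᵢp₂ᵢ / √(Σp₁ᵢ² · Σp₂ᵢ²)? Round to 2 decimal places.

Proportions for population P3 (n=109): 12/109=0.1101, 47/109=0.4312, 37/109=0.3394, 9/109=0.0826, 4/109=0.0367
Proportions for population P4 (n=84): 32/84=0.3810, 1/84=0.0119, 7/84=0.0833, 7/84=0.0833, 37/84=0.4405
Σ p₁ᵢp₂ᵢ = 0.041948 + 0.005131 + 0.028272 + 0.006881 + 0.016166 = 0.098398
Σp_1ᵢ² = 0.1101² + 0.4312² + 0.3394² + 0.0826² + 0.0367² = 0.012122 + 0.185933 + 0.115192 + 0.006823 + 0.001347 = 0.321417
Σp_2ᵢ² = 0.3810² + 0.0119² + 0.0833² + 0.0833² + 0.4405² = 0.145161 + 0.000142 + 0.006939 + 0.006939 + 0.194040 = 0.353221
O = 0.098398 / √(0.321417 × 0.353221) = 0.098398 / 0.3369440 = 0.2920

0.29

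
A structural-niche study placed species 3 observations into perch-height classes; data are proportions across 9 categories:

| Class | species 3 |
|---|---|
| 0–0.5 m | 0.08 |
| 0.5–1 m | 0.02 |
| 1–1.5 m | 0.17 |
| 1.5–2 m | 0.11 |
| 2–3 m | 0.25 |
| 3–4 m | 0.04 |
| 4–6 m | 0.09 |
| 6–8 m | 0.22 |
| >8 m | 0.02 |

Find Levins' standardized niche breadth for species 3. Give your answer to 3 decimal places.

Σpᵢ² = 0.08² + 0.02² + 0.17² + 0.11² + 0.25² + 0.04² + 0.09² + 0.22² + 0.02² = 0.0064 + 0.0004 + 0.0289 + 0.0121 + 0.0625 + 0.0016 + 0.0081 + 0.0484 + 0.0004 = 0.1688
B = 1 / 0.1688 = 5.92417
Bₛ = (B − 1)/(n − 1) = (5.92417 − 1)/(9 − 1) = 4.92417/8 = 0.61552

0.616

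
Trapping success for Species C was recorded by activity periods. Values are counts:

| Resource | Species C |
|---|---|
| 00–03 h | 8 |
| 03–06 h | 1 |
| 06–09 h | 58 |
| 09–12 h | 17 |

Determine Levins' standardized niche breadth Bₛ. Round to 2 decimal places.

0.30

Proportions for Species C (n=84): 8/84=0.0952, 1/84=0.0119, 58/84=0.6905, 17/84=0.2024
Σpᵢ² = 0.0952² + 0.0119² + 0.6905² + 0.2024² = 0.009063 + 0.000142 + 0.476790 + 0.040966 = 0.526961
B = 1 / 0.526961 = 1.8977
Bₛ = (B − 1)/(n − 1) = (1.8977 − 1)/(4 − 1) = 0.8977/3 = 0.2992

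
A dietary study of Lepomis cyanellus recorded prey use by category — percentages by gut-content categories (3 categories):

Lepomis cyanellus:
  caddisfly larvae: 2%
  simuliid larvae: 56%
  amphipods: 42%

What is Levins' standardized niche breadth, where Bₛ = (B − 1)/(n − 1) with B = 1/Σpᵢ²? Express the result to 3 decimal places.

0.520

Convert percentages to proportions (divide by 100).
Σpᵢ² = 0.02² + 0.56² + 0.42² = 0.0004 + 0.3136 + 0.1764 = 0.4904
B = 1 / 0.4904 = 2.03915
Bₛ = (B − 1)/(n − 1) = (2.03915 − 1)/(3 − 1) = 1.03915/2 = 0.51958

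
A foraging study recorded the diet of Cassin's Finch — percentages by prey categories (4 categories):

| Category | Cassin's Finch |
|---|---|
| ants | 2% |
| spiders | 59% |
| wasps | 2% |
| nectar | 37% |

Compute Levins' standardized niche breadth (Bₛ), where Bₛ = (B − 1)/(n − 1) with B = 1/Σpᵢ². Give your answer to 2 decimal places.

Convert percentages to proportions (divide by 100).
Σpᵢ² = 0.02² + 0.59² + 0.02² + 0.37² = 0.0004 + 0.3481 + 0.0004 + 0.1369 = 0.4858
B = 1 / 0.4858 = 2.0585
Bₛ = (B − 1)/(n − 1) = (2.0585 − 1)/(4 − 1) = 1.0585/3 = 0.3528

0.35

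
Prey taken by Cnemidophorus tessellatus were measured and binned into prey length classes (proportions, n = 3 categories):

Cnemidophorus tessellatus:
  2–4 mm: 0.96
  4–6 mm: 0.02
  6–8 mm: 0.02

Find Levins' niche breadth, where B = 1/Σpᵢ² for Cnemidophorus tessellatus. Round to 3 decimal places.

Σpᵢ² = 0.96² + 0.02² + 0.02² = 0.9216 + 0.0004 + 0.0004 = 0.9224
B = 1 / 0.9224 = 1.08413

1.084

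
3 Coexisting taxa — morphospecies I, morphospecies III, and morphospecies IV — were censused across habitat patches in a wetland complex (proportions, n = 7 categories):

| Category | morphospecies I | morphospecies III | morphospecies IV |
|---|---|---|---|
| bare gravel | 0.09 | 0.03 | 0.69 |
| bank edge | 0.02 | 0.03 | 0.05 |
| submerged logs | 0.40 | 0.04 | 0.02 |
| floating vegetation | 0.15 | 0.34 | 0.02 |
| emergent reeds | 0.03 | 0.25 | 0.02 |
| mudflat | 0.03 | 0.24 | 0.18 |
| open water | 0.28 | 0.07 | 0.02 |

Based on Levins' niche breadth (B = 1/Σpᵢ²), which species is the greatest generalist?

Σp_Iᵢ² = 0.09² + 0.02² + 0.40² + 0.15² + 0.03² + 0.03² + 0.28² = 0.0081 + 0.0004 + 0.1600 + 0.0225 + 0.0009 + 0.0009 + 0.0784 = 0.2712
B_I = 1 / 0.2712 = 3.6873
Σp_IIIᵢ² = 0.03² + 0.03² + 0.04² + 0.34² + 0.25² + 0.24² + 0.07² = 0.0009 + 0.0009 + 0.0016 + 0.1156 + 0.0625 + 0.0576 + 0.0049 = 0.2440
B_III = 1 / 0.2440 = 4.0984
Σp_IVᵢ² = 0.69² + 0.05² + 0.02² + 0.02² + 0.02² + 0.18² + 0.02² = 0.4761 + 0.0025 + 0.0004 + 0.0004 + 0.0004 + 0.0324 + 0.0004 = 0.5126
B_IV = 1 / 0.5126 = 1.9508
Highest B → broadest niche (most generalist): morphospecies III (B = 4.10).

morphospecies III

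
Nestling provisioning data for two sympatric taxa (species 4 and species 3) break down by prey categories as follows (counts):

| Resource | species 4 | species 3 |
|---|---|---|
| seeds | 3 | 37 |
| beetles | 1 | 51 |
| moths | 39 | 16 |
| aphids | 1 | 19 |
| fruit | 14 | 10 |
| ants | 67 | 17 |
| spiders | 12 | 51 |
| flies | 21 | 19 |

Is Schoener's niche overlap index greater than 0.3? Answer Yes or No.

Proportions for species 4 (n=158): 3/158=0.0190, 1/158=0.0063, 39/158=0.2468, 1/158=0.0063, 14/158=0.0886, 67/158=0.4241, 12/158=0.0759, 21/158=0.1329
Proportions for species 3 (n=220): 37/220=0.1682, 51/220=0.2318, 16/220=0.0727, 19/220=0.0864, 10/220=0.0455, 17/220=0.0773, 51/220=0.2318, 19/220=0.0864
Σ|p₁ᵢ − p₂ᵢ| = 0.1492 + 0.2255 + 0.1741 + 0.0801 + 0.0431 + 0.3468 + 0.1559 + 0.0465 = 1.2212
D = 1 − ½ × 1.2212 = 1 − 0.61060 = 0.38940
D = 0.38940 > 0.3 → Yes.

Yes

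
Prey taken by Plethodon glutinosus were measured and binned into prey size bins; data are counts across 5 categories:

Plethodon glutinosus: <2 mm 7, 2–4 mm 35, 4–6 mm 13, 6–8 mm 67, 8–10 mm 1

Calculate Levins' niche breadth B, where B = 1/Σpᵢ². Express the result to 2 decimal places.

Proportions for Plethodon glutinosus (n=123): 7/123=0.0569, 35/123=0.2846, 13/123=0.1057, 67/123=0.5447, 1/123=0.0081
Σpᵢ² = 0.0569² + 0.2846² + 0.1057² + 0.5447² + 0.0081² = 0.003238 + 0.080997 + 0.011172 + 0.296698 + 0.000066 = 0.392171
B = 1 / 0.392171 = 2.5499

2.55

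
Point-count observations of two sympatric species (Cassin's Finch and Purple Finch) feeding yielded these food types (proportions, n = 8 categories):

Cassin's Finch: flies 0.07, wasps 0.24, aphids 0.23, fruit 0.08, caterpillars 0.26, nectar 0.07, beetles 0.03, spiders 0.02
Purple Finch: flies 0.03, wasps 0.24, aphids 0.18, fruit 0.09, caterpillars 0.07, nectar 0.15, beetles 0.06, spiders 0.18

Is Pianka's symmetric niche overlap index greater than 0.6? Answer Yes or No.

Yes

Σ p₁ᵢp₂ᵢ = 0.0021 + 0.0576 + 0.0414 + 0.0072 + 0.0182 + 0.0105 + 0.0018 + 0.0036 = 0.1424
Σp_1ᵢ² = 0.07² + 0.24² + 0.23² + 0.08² + 0.26² + 0.07² + 0.03² + 0.02² = 0.0049 + 0.0576 + 0.0529 + 0.0064 + 0.0676 + 0.0049 + 0.0009 + 0.0004 = 0.1956
Σp_2ᵢ² = 0.03² + 0.24² + 0.18² + 0.09² + 0.07² + 0.15² + 0.06² + 0.18² = 0.0009 + 0.0576 + 0.0324 + 0.0081 + 0.0049 + 0.0225 + 0.0036 + 0.0324 = 0.1624
O = 0.1424 / √(0.1956 × 0.1624) = 0.1424 / 0.17823 = 0.7990
O = 0.7990 > 0.6 → Yes.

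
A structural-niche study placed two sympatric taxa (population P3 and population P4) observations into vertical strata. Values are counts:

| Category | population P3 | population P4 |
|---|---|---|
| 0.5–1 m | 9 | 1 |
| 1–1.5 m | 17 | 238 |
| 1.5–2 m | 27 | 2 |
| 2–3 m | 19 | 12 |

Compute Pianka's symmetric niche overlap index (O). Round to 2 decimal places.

Proportions for population P3 (n=72): 9/72=0.1250, 17/72=0.2361, 27/72=0.3750, 19/72=0.2639
Proportions for population P4 (n=253): 1/253=0.0040, 238/253=0.9407, 2/253=0.0079, 12/253=0.0474
Σ p₁ᵢp₂ᵢ = 0.000500 + 0.222099 + 0.002963 + 0.012509 = 0.238071
Σp_1ᵢ² = 0.1250² + 0.2361² + 0.3750² + 0.2639² = 0.015625 + 0.055743 + 0.140625 + 0.069643 = 0.281636
Σp_2ᵢ² = 0.0040² + 0.9407² + 0.0079² + 0.0474² = 0.000016 + 0.884916 + 0.000062 + 0.002247 = 0.887241
O = 0.238071 / √(0.281636 × 0.887241) = 0.238071 / 0.4998790 = 0.4763

0.48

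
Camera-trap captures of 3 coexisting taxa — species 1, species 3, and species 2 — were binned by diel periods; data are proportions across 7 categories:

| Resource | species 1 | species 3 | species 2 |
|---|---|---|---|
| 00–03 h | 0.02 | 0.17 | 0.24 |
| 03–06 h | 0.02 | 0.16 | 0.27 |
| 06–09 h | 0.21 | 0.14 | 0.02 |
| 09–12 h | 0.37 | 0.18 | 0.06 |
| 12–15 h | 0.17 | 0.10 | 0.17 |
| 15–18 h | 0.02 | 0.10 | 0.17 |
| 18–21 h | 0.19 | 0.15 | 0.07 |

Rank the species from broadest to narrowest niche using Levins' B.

Σp_1ᵢ² = 0.02² + 0.02² + 0.21² + 0.37² + 0.17² + 0.02² + 0.19² = 0.0004 + 0.0004 + 0.0441 + 0.1369 + 0.0289 + 0.0004 + 0.0361 = 0.2472
B_1 = 1 / 0.2472 = 4.0453
Σp_3ᵢ² = 0.17² + 0.16² + 0.14² + 0.18² + 0.10² + 0.10² + 0.15² = 0.0289 + 0.0256 + 0.0196 + 0.0324 + 0.0100 + 0.0100 + 0.0225 = 0.1490
B_3 = 1 / 0.1490 = 6.7114
Σp_2ᵢ² = 0.24² + 0.27² + 0.02² + 0.06² + 0.17² + 0.17² + 0.07² = 0.0576 + 0.0729 + 0.0004 + 0.0036 + 0.0289 + 0.0289 + 0.0049 = 0.1972
B_2 = 1 / 0.1972 = 5.0710
Ranking by B (broadest → narrowest): species 3 (6.71) > species 2 (5.07) > species 1 (4.05)

species 3 > species 2 > species 1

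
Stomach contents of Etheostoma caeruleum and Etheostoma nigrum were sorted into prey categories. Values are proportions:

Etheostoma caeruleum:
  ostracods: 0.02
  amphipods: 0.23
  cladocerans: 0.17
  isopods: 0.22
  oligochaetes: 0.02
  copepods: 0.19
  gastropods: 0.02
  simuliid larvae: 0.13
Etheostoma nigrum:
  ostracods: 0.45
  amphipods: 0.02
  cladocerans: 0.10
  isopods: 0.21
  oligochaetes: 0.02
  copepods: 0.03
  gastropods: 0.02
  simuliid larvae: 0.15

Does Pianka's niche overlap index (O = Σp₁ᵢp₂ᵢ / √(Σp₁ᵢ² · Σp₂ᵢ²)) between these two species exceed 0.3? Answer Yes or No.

Yes

Σ p₁ᵢp₂ᵢ = 0.0090 + 0.0046 + 0.0170 + 0.0462 + 0.0004 + 0.0057 + 0.0004 + 0.0195 = 0.1028
Σp_1ᵢ² = 0.02² + 0.23² + 0.17² + 0.22² + 0.02² + 0.19² + 0.02² + 0.13² = 0.0004 + 0.0529 + 0.0289 + 0.0484 + 0.0004 + 0.0361 + 0.0004 + 0.0169 = 0.1844
Σp_2ᵢ² = 0.45² + 0.02² + 0.10² + 0.21² + 0.02² + 0.03² + 0.02² + 0.15² = 0.2025 + 0.0004 + 0.0100 + 0.0441 + 0.0004 + 0.0009 + 0.0004 + 0.0225 = 0.2812
O = 0.1028 / √(0.1844 × 0.2812) = 0.1028 / 0.22771 = 0.4515
O = 0.4515 > 0.3 → Yes.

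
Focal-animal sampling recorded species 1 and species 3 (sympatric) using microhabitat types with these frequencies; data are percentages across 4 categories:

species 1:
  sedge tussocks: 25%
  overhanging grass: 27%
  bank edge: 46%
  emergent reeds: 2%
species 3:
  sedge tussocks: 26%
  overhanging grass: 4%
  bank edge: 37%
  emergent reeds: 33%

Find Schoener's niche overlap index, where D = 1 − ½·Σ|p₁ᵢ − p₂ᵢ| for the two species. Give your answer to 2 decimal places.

Convert percentages to proportions (divide by 100).
Σ|p₁ᵢ − p₂ᵢ| = 0.01 + 0.23 + 0.09 + 0.31 = 0.64
D = 1 − ½ × 0.64 = 1 − 0.320 = 0.6800

0.68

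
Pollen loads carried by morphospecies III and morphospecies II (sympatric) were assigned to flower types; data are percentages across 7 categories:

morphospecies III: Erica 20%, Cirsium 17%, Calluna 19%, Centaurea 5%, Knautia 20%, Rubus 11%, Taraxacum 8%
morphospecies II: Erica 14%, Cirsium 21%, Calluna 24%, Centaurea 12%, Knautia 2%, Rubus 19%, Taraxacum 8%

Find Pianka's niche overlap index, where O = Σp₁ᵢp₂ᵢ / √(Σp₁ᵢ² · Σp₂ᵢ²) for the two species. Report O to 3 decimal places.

Convert percentages to proportions (divide by 100).
Σ p₁ᵢp₂ᵢ = 0.0280 + 0.0357 + 0.0456 + 0.0060 + 0.0040 + 0.0209 + 0.0064 = 0.1466
Σp_1ᵢ² = 0.20² + 0.17² + 0.19² + 0.05² + 0.20² + 0.11² + 0.08² = 0.0400 + 0.0289 + 0.0361 + 0.0025 + 0.0400 + 0.0121 + 0.0064 = 0.1660
Σp_2ᵢ² = 0.14² + 0.21² + 0.24² + 0.12² + 0.02² + 0.19² + 0.08² = 0.0196 + 0.0441 + 0.0576 + 0.0144 + 0.0004 + 0.0361 + 0.0064 = 0.1786
O = 0.1466 / √(0.1660 × 0.1786) = 0.1466 / 0.172185 = 0.85141

0.851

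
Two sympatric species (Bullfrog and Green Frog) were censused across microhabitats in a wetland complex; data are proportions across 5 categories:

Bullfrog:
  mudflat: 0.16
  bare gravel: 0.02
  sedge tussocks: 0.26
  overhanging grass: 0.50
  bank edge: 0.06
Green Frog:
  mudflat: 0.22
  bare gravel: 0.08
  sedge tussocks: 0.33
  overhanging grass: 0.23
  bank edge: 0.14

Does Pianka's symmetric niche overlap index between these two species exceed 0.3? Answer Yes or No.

Yes

Σ p₁ᵢp₂ᵢ = 0.0352 + 0.0016 + 0.0858 + 0.1150 + 0.0084 = 0.2460
Σp_1ᵢ² = 0.16² + 0.02² + 0.26² + 0.50² + 0.06² = 0.0256 + 0.0004 + 0.0676 + 0.2500 + 0.0036 = 0.3472
Σp_2ᵢ² = 0.22² + 0.08² + 0.33² + 0.23² + 0.14² = 0.0484 + 0.0064 + 0.1089 + 0.0529 + 0.0196 = 0.2362
O = 0.2460 / √(0.3472 × 0.2362) = 0.2460 / 0.28637 = 0.8590
O = 0.8590 > 0.3 → Yes.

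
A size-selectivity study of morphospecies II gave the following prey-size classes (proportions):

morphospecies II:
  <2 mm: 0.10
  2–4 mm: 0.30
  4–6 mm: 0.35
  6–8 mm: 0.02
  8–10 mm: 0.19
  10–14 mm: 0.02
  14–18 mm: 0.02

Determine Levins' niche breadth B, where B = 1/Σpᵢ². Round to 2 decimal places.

Σpᵢ² = 0.10² + 0.30² + 0.35² + 0.02² + 0.19² + 0.02² + 0.02² = 0.0100 + 0.0900 + 0.1225 + 0.0004 + 0.0361 + 0.0004 + 0.0004 = 0.2598
B = 1 / 0.2598 = 3.8491

3.85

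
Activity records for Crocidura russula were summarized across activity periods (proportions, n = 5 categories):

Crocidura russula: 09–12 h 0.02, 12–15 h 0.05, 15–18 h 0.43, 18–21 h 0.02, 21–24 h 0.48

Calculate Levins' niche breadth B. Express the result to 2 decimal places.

Σpᵢ² = 0.02² + 0.05² + 0.43² + 0.02² + 0.48² = 0.0004 + 0.0025 + 0.1849 + 0.0004 + 0.2304 = 0.4186
B = 1 / 0.4186 = 2.3889

2.39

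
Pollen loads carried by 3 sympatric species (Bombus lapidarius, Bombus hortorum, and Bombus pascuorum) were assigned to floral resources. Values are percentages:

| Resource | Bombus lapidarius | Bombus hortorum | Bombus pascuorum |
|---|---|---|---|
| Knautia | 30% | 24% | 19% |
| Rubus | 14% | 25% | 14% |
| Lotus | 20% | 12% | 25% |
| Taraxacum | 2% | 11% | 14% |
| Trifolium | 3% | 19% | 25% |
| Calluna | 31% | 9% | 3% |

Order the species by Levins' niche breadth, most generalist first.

Bombus hortorum > Bombus pascuorum > Bombus lapidarius

Convert percentages to proportions (divide by 100).
Σp_lapiᵢ² = 0.30² + 0.14² + 0.20² + 0.02² + 0.03² + 0.31² = 0.0900 + 0.0196 + 0.0400 + 0.0004 + 0.0009 + 0.0961 = 0.2470
B_lapi = 1 / 0.2470 = 4.0486
Σp_hortᵢ² = 0.24² + 0.25² + 0.12² + 0.11² + 0.19² + 0.09² = 0.0576 + 0.0625 + 0.0144 + 0.0121 + 0.0361 + 0.0081 = 0.1908
B_hort = 1 / 0.1908 = 5.2411
Σp_pascᵢ² = 0.19² + 0.14² + 0.25² + 0.14² + 0.25² + 0.03² = 0.0361 + 0.0196 + 0.0625 + 0.0196 + 0.0625 + 0.0009 = 0.2012
B_pasc = 1 / 0.2012 = 4.9702
Ranking by B (broadest → narrowest): Bombus hortorum (5.24) > Bombus pascuorum (4.97) > Bombus lapidarius (4.05)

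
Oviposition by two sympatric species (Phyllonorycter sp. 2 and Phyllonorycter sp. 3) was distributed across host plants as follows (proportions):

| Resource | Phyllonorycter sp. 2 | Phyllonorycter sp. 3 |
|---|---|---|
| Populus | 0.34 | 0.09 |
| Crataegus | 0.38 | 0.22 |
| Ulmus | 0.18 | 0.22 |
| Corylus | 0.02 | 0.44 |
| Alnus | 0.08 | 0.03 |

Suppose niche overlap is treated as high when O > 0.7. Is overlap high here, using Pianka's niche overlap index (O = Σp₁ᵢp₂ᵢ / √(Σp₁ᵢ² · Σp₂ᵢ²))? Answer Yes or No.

Σ p₁ᵢp₂ᵢ = 0.0306 + 0.0836 + 0.0396 + 0.0088 + 0.0024 = 0.1650
Σp_1ᵢ² = 0.34² + 0.38² + 0.18² + 0.02² + 0.08² = 0.1156 + 0.1444 + 0.0324 + 0.0004 + 0.0064 = 0.2992
Σp_2ᵢ² = 0.09² + 0.22² + 0.22² + 0.44² + 0.03² = 0.0081 + 0.0484 + 0.0484 + 0.1936 + 0.0009 = 0.2994
O = 0.1650 / √(0.2992 × 0.2994) = 0.1650 / 0.29930 = 0.5513
O = 0.5513 < 0.7 → No.

No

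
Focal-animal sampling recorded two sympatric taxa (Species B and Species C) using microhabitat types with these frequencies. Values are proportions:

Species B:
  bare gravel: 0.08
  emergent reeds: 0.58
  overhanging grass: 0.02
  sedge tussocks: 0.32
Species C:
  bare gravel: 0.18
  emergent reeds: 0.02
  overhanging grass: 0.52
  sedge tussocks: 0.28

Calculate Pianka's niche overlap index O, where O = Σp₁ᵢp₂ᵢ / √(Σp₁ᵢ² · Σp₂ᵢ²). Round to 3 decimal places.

Σ p₁ᵢp₂ᵢ = 0.0144 + 0.0116 + 0.0104 + 0.0896 = 0.1260
Σp_1ᵢ² = 0.08² + 0.58² + 0.02² + 0.32² = 0.0064 + 0.3364 + 0.0004 + 0.1024 = 0.4456
Σp_2ᵢ² = 0.18² + 0.02² + 0.52² + 0.28² = 0.0324 + 0.0004 + 0.2704 + 0.0784 = 0.3816
O = 0.1260 / √(0.4456 × 0.3816) = 0.1260 / 0.412360 = 0.30556

0.306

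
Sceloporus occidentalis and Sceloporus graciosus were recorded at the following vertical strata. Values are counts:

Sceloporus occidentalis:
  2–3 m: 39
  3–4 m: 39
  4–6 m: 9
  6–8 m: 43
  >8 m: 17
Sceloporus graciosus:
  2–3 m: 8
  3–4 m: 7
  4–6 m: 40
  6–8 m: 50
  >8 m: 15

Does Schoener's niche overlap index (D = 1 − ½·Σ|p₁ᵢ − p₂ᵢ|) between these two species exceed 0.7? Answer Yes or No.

Proportions for Sceloporus occidentalis (n=147): 39/147=0.2653, 39/147=0.2653, 9/147=0.0612, 43/147=0.2925, 17/147=0.1156
Proportions for Sceloporus graciosus (n=120): 8/120=0.0667, 7/120=0.0583, 40/120=0.3333, 50/120=0.4167, 15/120=0.1250
Σ|p₁ᵢ − p₂ᵢ| = 0.1986 + 0.2070 + 0.2721 + 0.1242 + 0.0094 = 0.8113
D = 1 − ½ × 0.8113 = 1 − 0.40565 = 0.59435
D = 0.59435 < 0.7 → No.

No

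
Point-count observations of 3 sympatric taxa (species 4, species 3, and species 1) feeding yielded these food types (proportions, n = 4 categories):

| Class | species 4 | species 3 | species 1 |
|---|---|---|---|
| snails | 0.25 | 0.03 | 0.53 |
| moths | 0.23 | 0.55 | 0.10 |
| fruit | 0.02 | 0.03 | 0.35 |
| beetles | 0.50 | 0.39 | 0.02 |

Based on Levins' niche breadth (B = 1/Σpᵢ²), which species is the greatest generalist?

species 4

Σp_4ᵢ² = 0.25² + 0.23² + 0.02² + 0.50² = 0.0625 + 0.0529 + 0.0004 + 0.2500 = 0.3658
B_4 = 1 / 0.3658 = 2.7337
Σp_3ᵢ² = 0.03² + 0.55² + 0.03² + 0.39² = 0.0009 + 0.3025 + 0.0009 + 0.1521 = 0.4564
B_3 = 1 / 0.4564 = 2.1911
Σp_1ᵢ² = 0.53² + 0.10² + 0.35² + 0.02² = 0.2809 + 0.0100 + 0.1225 + 0.0004 = 0.4138
B_1 = 1 / 0.4138 = 2.4166
Highest B → broadest niche (most generalist): species 4 (B = 2.73).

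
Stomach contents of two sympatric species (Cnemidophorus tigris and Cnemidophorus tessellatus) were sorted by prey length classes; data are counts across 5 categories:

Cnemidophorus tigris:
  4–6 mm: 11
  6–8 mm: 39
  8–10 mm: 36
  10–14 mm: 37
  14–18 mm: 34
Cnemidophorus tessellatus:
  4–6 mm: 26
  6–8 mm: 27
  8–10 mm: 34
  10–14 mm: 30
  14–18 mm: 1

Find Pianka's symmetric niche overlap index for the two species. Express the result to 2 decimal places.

0.85

Proportions for Cnemidophorus tigris (n=157): 11/157=0.0701, 39/157=0.2484, 36/157=0.2293, 37/157=0.2357, 34/157=0.2166
Proportions for Cnemidophorus tessellatus (n=118): 26/118=0.2203, 27/118=0.2288, 34/118=0.2881, 30/118=0.2542, 1/118=0.0085
Σ p₁ᵢp₂ᵢ = 0.015443 + 0.056834 + 0.066061 + 0.059915 + 0.001841 = 0.200094
Σp_1ᵢ² = 0.0701² + 0.2484² + 0.2293² + 0.2357² + 0.2166² = 0.004914 + 0.061703 + 0.052578 + 0.055554 + 0.046916 = 0.221665
Σp_2ᵢ² = 0.2203² + 0.2288² + 0.2881² + 0.2542² + 0.0085² = 0.048532 + 0.052349 + 0.083002 + 0.064618 + 0.000072 = 0.248573
O = 0.200094 / √(0.221665 × 0.248573) = 0.200094 / 0.2347338 = 0.8524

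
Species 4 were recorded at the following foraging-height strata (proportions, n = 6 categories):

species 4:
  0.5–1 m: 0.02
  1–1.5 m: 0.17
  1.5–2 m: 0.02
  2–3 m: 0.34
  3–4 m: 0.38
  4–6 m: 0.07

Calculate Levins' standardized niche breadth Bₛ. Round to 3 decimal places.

Σpᵢ² = 0.02² + 0.17² + 0.02² + 0.34² + 0.38² + 0.07² = 0.0004 + 0.0289 + 0.0004 + 0.1156 + 0.1444 + 0.0049 = 0.2946
B = 1 / 0.2946 = 3.39443
Bₛ = (B − 1)/(n − 1) = (3.39443 − 1)/(6 − 1) = 2.39443/5 = 0.47889

0.479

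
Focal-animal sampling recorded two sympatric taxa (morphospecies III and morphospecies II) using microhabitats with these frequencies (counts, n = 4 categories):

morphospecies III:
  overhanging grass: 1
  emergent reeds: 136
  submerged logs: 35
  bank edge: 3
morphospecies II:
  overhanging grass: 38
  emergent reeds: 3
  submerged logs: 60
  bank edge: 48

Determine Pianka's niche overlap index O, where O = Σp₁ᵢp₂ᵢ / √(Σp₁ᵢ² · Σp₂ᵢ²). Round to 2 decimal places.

Proportions for morphospecies III (n=175): 1/175=0.0057, 136/175=0.7771, 35/175=0.2000, 3/175=0.0171
Proportions for morphospecies II (n=149): 38/149=0.2550, 3/149=0.0201, 60/149=0.4027, 48/149=0.3221
Σ p₁ᵢp₂ᵢ = 0.001454 + 0.015620 + 0.080540 + 0.005508 = 0.103122
Σp_1ᵢ² = 0.0057² + 0.7771² + 0.2000² + 0.0171² = 0.000032 + 0.603884 + 0.040000 + 0.000292 = 0.644208
Σp_2ᵢ² = 0.2550² + 0.0201² + 0.4027² + 0.3221² = 0.065025 + 0.000404 + 0.162167 + 0.103748 = 0.331344
O = 0.103122 / √(0.644208 × 0.331344) = 0.103122 / 0.4620113 = 0.2232

0.22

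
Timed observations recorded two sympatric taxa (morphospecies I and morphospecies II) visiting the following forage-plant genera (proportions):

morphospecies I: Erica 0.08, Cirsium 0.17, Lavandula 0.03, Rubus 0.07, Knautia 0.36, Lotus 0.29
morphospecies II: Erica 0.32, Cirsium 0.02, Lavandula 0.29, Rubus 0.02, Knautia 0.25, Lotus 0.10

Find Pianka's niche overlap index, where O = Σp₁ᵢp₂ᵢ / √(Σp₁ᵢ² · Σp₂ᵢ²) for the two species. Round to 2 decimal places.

Σ p₁ᵢp₂ᵢ = 0.0256 + 0.0034 + 0.0087 + 0.0014 + 0.0900 + 0.0290 = 0.1581
Σp_1ᵢ² = 0.08² + 0.17² + 0.03² + 0.07² + 0.36² + 0.29² = 0.0064 + 0.0289 + 0.0009 + 0.0049 + 0.1296 + 0.0841 = 0.2548
Σp_2ᵢ² = 0.32² + 0.02² + 0.29² + 0.02² + 0.25² + 0.10² = 0.1024 + 0.0004 + 0.0841 + 0.0004 + 0.0625 + 0.0100 = 0.2598
O = 0.1581 / √(0.2548 × 0.2598) = 0.1581 / 0.25729 = 0.6145

0.61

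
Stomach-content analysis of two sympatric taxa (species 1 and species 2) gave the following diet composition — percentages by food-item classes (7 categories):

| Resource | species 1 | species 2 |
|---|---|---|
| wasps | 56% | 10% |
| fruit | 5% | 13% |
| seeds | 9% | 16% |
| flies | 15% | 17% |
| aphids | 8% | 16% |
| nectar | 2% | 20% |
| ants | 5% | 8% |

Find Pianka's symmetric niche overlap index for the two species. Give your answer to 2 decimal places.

0.53

Convert percentages to proportions (divide by 100).
Σ p₁ᵢp₂ᵢ = 0.0560 + 0.0065 + 0.0144 + 0.0255 + 0.0128 + 0.0040 + 0.0040 = 0.1232
Σp_1ᵢ² = 0.56² + 0.05² + 0.09² + 0.15² + 0.08² + 0.02² + 0.05² = 0.3136 + 0.0025 + 0.0081 + 0.0225 + 0.0064 + 0.0004 + 0.0025 = 0.3560
Σp_2ᵢ² = 0.10² + 0.13² + 0.16² + 0.17² + 0.16² + 0.20² + 0.08² = 0.0100 + 0.0169 + 0.0256 + 0.0289 + 0.0256 + 0.0400 + 0.0064 = 0.1534
O = 0.1232 / √(0.3560 × 0.1534) = 0.1232 / 0.23369 = 0.5272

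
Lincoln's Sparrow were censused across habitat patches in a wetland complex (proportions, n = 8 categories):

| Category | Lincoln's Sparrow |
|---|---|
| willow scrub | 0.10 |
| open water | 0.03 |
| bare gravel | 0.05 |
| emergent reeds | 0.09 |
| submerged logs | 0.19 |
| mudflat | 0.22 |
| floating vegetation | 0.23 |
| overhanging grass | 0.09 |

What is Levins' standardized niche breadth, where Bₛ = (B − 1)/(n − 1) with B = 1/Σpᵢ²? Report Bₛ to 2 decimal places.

Σpᵢ² = 0.10² + 0.03² + 0.05² + 0.09² + 0.19² + 0.22² + 0.23² + 0.09² = 0.0100 + 0.0009 + 0.0025 + 0.0081 + 0.0361 + 0.0484 + 0.0529 + 0.0081 = 0.1670
B = 1 / 0.1670 = 5.9880
Bₛ = (B − 1)/(n − 1) = (5.9880 − 1)/(8 − 1) = 4.9880/7 = 0.7126

0.71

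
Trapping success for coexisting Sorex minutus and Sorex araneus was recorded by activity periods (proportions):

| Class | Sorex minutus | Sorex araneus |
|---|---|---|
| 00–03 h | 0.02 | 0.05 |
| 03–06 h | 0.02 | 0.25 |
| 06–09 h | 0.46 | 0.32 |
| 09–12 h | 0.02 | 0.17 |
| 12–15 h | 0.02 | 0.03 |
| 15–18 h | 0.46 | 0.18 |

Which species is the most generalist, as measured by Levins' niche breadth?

Σp_minuᵢ² = 0.02² + 0.02² + 0.46² + 0.02² + 0.02² + 0.46² = 0.0004 + 0.0004 + 0.2116 + 0.0004 + 0.0004 + 0.2116 = 0.4248
B_minu = 1 / 0.4248 = 2.3540
Σp_aranᵢ² = 0.05² + 0.25² + 0.32² + 0.17² + 0.03² + 0.18² = 0.0025 + 0.0625 + 0.1024 + 0.0289 + 0.0009 + 0.0324 = 0.2296
B_aran = 1 / 0.2296 = 4.3554
Highest B → broadest niche (most generalist): Sorex araneus (B = 4.36).

Sorex araneus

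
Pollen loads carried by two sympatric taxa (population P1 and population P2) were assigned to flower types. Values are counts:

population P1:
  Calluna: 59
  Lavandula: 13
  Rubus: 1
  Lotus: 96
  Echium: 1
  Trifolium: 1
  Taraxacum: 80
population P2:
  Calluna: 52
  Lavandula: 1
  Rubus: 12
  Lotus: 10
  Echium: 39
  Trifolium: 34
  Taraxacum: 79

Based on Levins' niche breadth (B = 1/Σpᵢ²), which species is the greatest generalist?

population P2

Proportions for population P1 (n=251): 59/251=0.2351, 13/251=0.0518, 1/251=0.0040, 96/251=0.3825, 1/251=0.0040, 1/251=0.0040, 80/251=0.3187
Proportions for population P2 (n=227): 52/227=0.2291, 1/227=0.0044, 12/227=0.0529, 10/227=0.0441, 39/227=0.1718, 34/227=0.1498, 79/227=0.3480
Σp_P1ᵢ² = 0.2351² + 0.0518² + 0.0040² + 0.3825² + 0.0040² + 0.0040² + 0.3187² = 0.055272 + 0.002683 + 0.000016 + 0.146306 + 0.000016 + 0.000016 + 0.101570 = 0.305879
B_P1 = 1 / 0.305879 = 3.2693
Σp_P2ᵢ² = 0.2291² + 0.0044² + 0.0529² + 0.0441² + 0.1718² + 0.1498² + 0.3480² = 0.052487 + 0.000019 + 0.002798 + 0.001945 + 0.029515 + 0.022440 + 0.121104 = 0.230308
B_P2 = 1 / 0.230308 = 4.3420
Highest B → broadest niche (most generalist): population P2 (B = 4.34).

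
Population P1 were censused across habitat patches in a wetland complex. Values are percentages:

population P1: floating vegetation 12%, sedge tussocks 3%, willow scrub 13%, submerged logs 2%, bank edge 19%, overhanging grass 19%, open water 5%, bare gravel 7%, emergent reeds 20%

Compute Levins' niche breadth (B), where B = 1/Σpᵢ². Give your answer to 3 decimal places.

Convert percentages to proportions (divide by 100).
Σpᵢ² = 0.12² + 0.03² + 0.13² + 0.02² + 0.19² + 0.19² + 0.05² + 0.07² + 0.20² = 0.0144 + 0.0009 + 0.0169 + 0.0004 + 0.0361 + 0.0361 + 0.0025 + 0.0049 + 0.0400 = 0.1522
B = 1 / 0.1522 = 6.57030

6.570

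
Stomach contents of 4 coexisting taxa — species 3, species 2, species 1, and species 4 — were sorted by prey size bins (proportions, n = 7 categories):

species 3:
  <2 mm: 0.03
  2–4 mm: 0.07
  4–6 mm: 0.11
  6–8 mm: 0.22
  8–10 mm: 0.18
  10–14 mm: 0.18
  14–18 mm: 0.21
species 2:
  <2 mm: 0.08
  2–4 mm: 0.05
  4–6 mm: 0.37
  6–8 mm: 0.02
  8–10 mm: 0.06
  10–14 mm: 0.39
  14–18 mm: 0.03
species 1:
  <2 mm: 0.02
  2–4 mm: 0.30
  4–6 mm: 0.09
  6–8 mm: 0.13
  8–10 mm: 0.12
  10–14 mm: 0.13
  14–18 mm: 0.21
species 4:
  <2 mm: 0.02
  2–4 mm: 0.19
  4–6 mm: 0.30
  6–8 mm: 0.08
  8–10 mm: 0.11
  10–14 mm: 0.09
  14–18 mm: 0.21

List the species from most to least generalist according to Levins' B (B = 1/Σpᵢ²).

species 3 > species 1 > species 4 > species 2

Σp_3ᵢ² = 0.03² + 0.07² + 0.11² + 0.22² + 0.18² + 0.18² + 0.21² = 0.0009 + 0.0049 + 0.0121 + 0.0484 + 0.0324 + 0.0324 + 0.0441 = 0.1752
B_3 = 1 / 0.1752 = 5.7078
Σp_2ᵢ² = 0.08² + 0.05² + 0.37² + 0.02² + 0.06² + 0.39² + 0.03² = 0.0064 + 0.0025 + 0.1369 + 0.0004 + 0.0036 + 0.1521 + 0.0009 = 0.3028
B_2 = 1 / 0.3028 = 3.3025
Σp_1ᵢ² = 0.02² + 0.30² + 0.09² + 0.13² + 0.12² + 0.13² + 0.21² = 0.0004 + 0.0900 + 0.0081 + 0.0169 + 0.0144 + 0.0169 + 0.0441 = 0.1908
B_1 = 1 / 0.1908 = 5.2411
Σp_4ᵢ² = 0.02² + 0.19² + 0.30² + 0.08² + 0.11² + 0.09² + 0.21² = 0.0004 + 0.0361 + 0.0900 + 0.0064 + 0.0121 + 0.0081 + 0.0441 = 0.1972
B_4 = 1 / 0.1972 = 5.0710
Ranking by B (broadest → narrowest): species 3 (5.71) > species 1 (5.24) > species 4 (5.07) > species 2 (3.30)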